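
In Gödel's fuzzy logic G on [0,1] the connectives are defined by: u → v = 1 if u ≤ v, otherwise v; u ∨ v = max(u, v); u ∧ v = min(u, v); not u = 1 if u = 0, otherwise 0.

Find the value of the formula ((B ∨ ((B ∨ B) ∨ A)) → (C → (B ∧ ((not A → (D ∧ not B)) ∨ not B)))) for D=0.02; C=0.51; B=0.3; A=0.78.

0.30

(B ∨ B) = max(0.3, 0.3) = 0.3
((B ∨ B) ∨ A) = max(0.3, 0.78) = 0.78
(B ∨ ((B ∨ B) ∨ A)) = max(0.3, 0.78) = 0.78
not A: Gödel ¬ of 0.78 = 0 (operand ≠ 0)
not B: Gödel ¬ of 0.3 = 0 (operand ≠ 0)
(D ∧ not B) = min(0.02, 0) = 0
(not A → (D ∧ not B)): 0 ≤ 0, so result = 1
not B: Gödel ¬ of 0.3 = 0 (operand ≠ 0)
((not A → (D ∧ not B)) ∨ not B) = max(1, 0) = 1
(B ∧ ((not A → (D ∧ not B)) ∨ not B)) = min(0.3, 1) = 0.3
(C → (B ∧ ((not A → (D ∧ not B)) ∨ not B))): 0.51 > 0.3, so result = 0.3
((B ∨ ((B ∨ B) ∨ A)) → (C → (B ∧ ((not A → (D ∧ not B)) ∨ not B)))): 0.78 > 0.3, so result = 0.3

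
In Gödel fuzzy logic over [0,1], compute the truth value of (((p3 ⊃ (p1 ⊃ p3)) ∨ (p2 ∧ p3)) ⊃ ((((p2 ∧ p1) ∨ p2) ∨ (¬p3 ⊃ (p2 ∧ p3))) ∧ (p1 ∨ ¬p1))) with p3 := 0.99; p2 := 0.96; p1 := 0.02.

0.02

(p1 ⊃ p3): 0.02 ≤ 0.99, so result = 1
(p3 ⊃ (p1 ⊃ p3)): 0.99 ≤ 1, so result = 1
(p2 ∧ p3) = min(0.96, 0.99) = 0.96
((p3 ⊃ (p1 ⊃ p3)) ∨ (p2 ∧ p3)) = max(1, 0.96) = 1
(p2 ∧ p1) = min(0.96, 0.02) = 0.02
((p2 ∧ p1) ∨ p2) = max(0.02, 0.96) = 0.96
¬p3: Gödel ¬ of 0.99 = 0 (operand ≠ 0)
(p2 ∧ p3) = min(0.96, 0.99) = 0.96
(¬p3 ⊃ (p2 ∧ p3)): 0 ≤ 0.96, so result = 1
(((p2 ∧ p1) ∨ p2) ∨ (¬p3 ⊃ (p2 ∧ p3))) = max(0.96, 1) = 1
¬p1: Gödel ¬ of 0.02 = 0 (operand ≠ 0)
(p1 ∨ ¬p1) = max(0.02, 0) = 0.02
((((p2 ∧ p1) ∨ p2) ∨ (¬p3 ⊃ (p2 ∧ p3))) ∧ (p1 ∨ ¬p1)) = min(1, 0.02) = 0.02
(((p3 ⊃ (p1 ⊃ p3)) ∨ (p2 ∧ p3)) ⊃ ((((p2 ∧ p1) ∨ p2) ∨ (¬p3 ⊃ (p2 ∧ p3))) ∧ (p1 ∨ ¬p1))): 1 > 0.02, so result = 0.02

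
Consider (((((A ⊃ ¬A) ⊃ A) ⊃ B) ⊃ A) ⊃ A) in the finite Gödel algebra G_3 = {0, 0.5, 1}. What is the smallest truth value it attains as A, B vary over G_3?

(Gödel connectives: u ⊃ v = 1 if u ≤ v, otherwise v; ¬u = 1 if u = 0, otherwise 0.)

The minimum is attained at A = 0.5, B = 0:
  ¬A: Gödel ¬ of 0.5 = 0 (operand ≠ 0)
  (A ⊃ ¬A): 0.5 > 0, so result = 0
  ((A ⊃ ¬A) ⊃ A): 0 ≤ 0.5, so result = 1
  (((A ⊃ ¬A) ⊃ A) ⊃ B): 1 > 0, so result = 0
  ((((A ⊃ ¬A) ⊃ A) ⊃ B) ⊃ A): 0 ≤ 0.5, so result = 1
  (((((A ⊃ ¬A) ⊃ A) ⊃ B) ⊃ A) ⊃ A): 1 > 0.5, so result = 0.5
Checking all 9 assignments confirms none give a value below 0.50.

0.50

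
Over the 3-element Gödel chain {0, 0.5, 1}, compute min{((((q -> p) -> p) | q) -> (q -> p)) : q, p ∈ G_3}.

0.00

The minimum is attained at q = 0.5, p = 0:
  (q -> p): 0.5 > 0, so result = 0
  ((q -> p) -> p): 0 ≤ 0, so result = 1
  (((q -> p) -> p) | q) = max(1, 0.5) = 1
  (q -> p): 0.5 > 0, so result = 0
  ((((q -> p) -> p) | q) -> (q -> p)): 1 > 0, so result = 0
Checking all 9 assignments confirms none give a value below 0.00.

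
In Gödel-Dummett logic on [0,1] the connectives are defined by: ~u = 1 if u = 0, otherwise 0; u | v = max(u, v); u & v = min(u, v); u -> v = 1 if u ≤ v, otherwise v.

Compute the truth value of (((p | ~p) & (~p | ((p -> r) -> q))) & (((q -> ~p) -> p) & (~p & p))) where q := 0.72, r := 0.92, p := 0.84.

0.00

~p: Gödel ¬ of 0.84 = 0 (operand ≠ 0)
(p | ~p) = max(0.84, 0) = 0.84
~p: Gödel ¬ of 0.84 = 0 (operand ≠ 0)
(p -> r): 0.84 ≤ 0.92, so result = 1
((p -> r) -> q): 1 > 0.72, so result = 0.72
(~p | ((p -> r) -> q)) = max(0, 0.72) = 0.72
((p | ~p) & (~p | ((p -> r) -> q))) = min(0.84, 0.72) = 0.72
~p: Gödel ¬ of 0.84 = 0 (operand ≠ 0)
(q -> ~p): 0.72 > 0, so result = 0
((q -> ~p) -> p): 0 ≤ 0.84, so result = 1
~p: Gödel ¬ of 0.84 = 0 (operand ≠ 0)
(~p & p) = min(0, 0.84) = 0
(((q -> ~p) -> p) & (~p & p)) = min(1, 0) = 0
(((p | ~p) & (~p | ((p -> r) -> q))) & (((q -> ~p) -> p) & (~p & p))) = min(0.72, 0) = 0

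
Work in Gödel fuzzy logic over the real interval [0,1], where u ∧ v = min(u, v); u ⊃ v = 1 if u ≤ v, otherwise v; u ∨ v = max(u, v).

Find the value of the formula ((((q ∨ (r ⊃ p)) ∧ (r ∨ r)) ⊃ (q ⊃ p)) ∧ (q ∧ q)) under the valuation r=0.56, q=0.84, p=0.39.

(r ⊃ p): 0.56 > 0.39, so result = 0.39
(q ∨ (r ⊃ p)) = max(0.84, 0.39) = 0.84
(r ∨ r) = max(0.56, 0.56) = 0.56
((q ∨ (r ⊃ p)) ∧ (r ∨ r)) = min(0.84, 0.56) = 0.56
(q ⊃ p): 0.84 > 0.39, so result = 0.39
(((q ∨ (r ⊃ p)) ∧ (r ∨ r)) ⊃ (q ⊃ p)): 0.56 > 0.39, so result = 0.39
(q ∧ q) = min(0.84, 0.84) = 0.84
((((q ∨ (r ⊃ p)) ∧ (r ∨ r)) ⊃ (q ⊃ p)) ∧ (q ∧ q)) = min(0.39, 0.84) = 0.39

0.39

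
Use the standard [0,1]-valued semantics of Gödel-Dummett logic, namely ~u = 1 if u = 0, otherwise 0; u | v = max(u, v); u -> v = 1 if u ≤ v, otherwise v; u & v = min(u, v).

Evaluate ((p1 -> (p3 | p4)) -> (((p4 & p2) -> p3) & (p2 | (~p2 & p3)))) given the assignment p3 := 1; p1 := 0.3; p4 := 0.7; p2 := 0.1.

0.10

(p3 | p4) = max(1, 0.7) = 1
(p1 -> (p3 | p4)): 0.3 ≤ 1, so result = 1
(p4 & p2) = min(0.7, 0.1) = 0.1
((p4 & p2) -> p3): 0.1 ≤ 1, so result = 1
~p2: Gödel ¬ of 0.1 = 0 (operand ≠ 0)
(~p2 & p3) = min(0, 1) = 0
(p2 | (~p2 & p3)) = max(0.1, 0) = 0.1
(((p4 & p2) -> p3) & (p2 | (~p2 & p3))) = min(1, 0.1) = 0.1
((p1 -> (p3 | p4)) -> (((p4 & p2) -> p3) & (p2 | (~p2 & p3)))): 1 > 0.1, so result = 0.1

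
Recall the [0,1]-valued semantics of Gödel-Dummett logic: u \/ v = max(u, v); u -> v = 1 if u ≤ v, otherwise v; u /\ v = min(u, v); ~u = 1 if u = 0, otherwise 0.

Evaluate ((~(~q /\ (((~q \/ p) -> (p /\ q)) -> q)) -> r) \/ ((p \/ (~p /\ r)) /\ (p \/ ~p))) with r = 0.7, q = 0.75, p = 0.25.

~q: Gödel ¬ of 0.75 = 0 (operand ≠ 0)
~q: Gödel ¬ of 0.75 = 0 (operand ≠ 0)
(~q \/ p) = max(0, 0.25) = 0.25
(p /\ q) = min(0.25, 0.75) = 0.25
((~q \/ p) -> (p /\ q)): 0.25 ≤ 0.25, so result = 1
(((~q \/ p) -> (p /\ q)) -> q): 1 > 0.75, so result = 0.75
(~q /\ (((~q \/ p) -> (p /\ q)) -> q)) = min(0, 0.75) = 0
~(~q /\ (((~q \/ p) -> (p /\ q)) -> q)): Gödel ¬ of 0 = 1 (operand is 0)
(~(~q /\ (((~q \/ p) -> (p /\ q)) -> q)) -> r): 1 > 0.7, so result = 0.7
~p: Gödel ¬ of 0.25 = 0 (operand ≠ 0)
(~p /\ r) = min(0, 0.7) = 0
(p \/ (~p /\ r)) = max(0.25, 0) = 0.25
~p: Gödel ¬ of 0.25 = 0 (operand ≠ 0)
(p \/ ~p) = max(0.25, 0) = 0.25
((p \/ (~p /\ r)) /\ (p \/ ~p)) = min(0.25, 0.25) = 0.25
((~(~q /\ (((~q \/ p) -> (p /\ q)) -> q)) -> r) \/ ((p \/ (~p /\ r)) /\ (p \/ ~p))) = max(0.7, 0.25) = 0.7

0.70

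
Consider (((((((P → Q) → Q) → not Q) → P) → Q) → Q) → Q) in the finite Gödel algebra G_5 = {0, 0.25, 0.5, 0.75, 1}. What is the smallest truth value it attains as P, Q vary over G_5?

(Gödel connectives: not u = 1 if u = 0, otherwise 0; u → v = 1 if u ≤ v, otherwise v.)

The minimum is attained at P = 0.25, Q = 0:
  (P → Q): 0.25 > 0, so result = 0
  ((P → Q) → Q): 0 ≤ 0, so result = 1
  not Q: Gödel ¬ of 0 = 1 (operand is 0)
  (((P → Q) → Q) → not Q): 1 ≤ 1, so result = 1
  ((((P → Q) → Q) → not Q) → P): 1 > 0.25, so result = 0.25
  (((((P → Q) → Q) → not Q) → P) → Q): 0.25 > 0, so result = 0
  ((((((P → Q) → Q) → not Q) → P) → Q) → Q): 0 ≤ 0, so result = 1
  (((((((P → Q) → Q) → not Q) → P) → Q) → Q) → Q): 1 > 0, so result = 0
Checking all 25 assignments confirms none give a value below 0.00.

0.00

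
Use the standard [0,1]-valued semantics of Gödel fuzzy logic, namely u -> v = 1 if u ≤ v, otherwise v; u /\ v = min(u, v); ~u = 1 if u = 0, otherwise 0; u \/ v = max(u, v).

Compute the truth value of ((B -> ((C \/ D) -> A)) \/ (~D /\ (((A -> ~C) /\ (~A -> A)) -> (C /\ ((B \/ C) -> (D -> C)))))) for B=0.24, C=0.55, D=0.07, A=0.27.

(C \/ D) = max(0.55, 0.07) = 0.55
((C \/ D) -> A): 0.55 > 0.27, so result = 0.27
(B -> ((C \/ D) -> A)): 0.24 ≤ 0.27, so result = 1
~D: Gödel ¬ of 0.07 = 0 (operand ≠ 0)
~C: Gödel ¬ of 0.55 = 0 (operand ≠ 0)
(A -> ~C): 0.27 > 0, so result = 0
~A: Gödel ¬ of 0.27 = 0 (operand ≠ 0)
(~A -> A): 0 ≤ 0.27, so result = 1
((A -> ~C) /\ (~A -> A)) = min(0, 1) = 0
(B \/ C) = max(0.24, 0.55) = 0.55
(D -> C): 0.07 ≤ 0.55, so result = 1
((B \/ C) -> (D -> C)): 0.55 ≤ 1, so result = 1
(C /\ ((B \/ C) -> (D -> C))) = min(0.55, 1) = 0.55
(((A -> ~C) /\ (~A -> A)) -> (C /\ ((B \/ C) -> (D -> C)))): 0 ≤ 0.55, so result = 1
(~D /\ (((A -> ~C) /\ (~A -> A)) -> (C /\ ((B \/ C) -> (D -> C))))) = min(0, 1) = 0
((B -> ((C \/ D) -> A)) \/ (~D /\ (((A -> ~C) /\ (~A -> A)) -> (C /\ ((B \/ C) -> (D -> C)))))) = max(1, 0) = 1

1.00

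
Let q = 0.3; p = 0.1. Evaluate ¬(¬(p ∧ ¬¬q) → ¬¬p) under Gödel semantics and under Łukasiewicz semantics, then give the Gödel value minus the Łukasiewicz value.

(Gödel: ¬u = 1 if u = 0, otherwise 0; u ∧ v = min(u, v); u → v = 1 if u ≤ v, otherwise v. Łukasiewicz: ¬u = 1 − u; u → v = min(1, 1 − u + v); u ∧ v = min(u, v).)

Gödel evaluation:
  ¬q: Gödel ¬ of 0.3 = 0 (operand ≠ 0)
  ¬¬q: Gödel ¬ of 0 = 1 (operand is 0)
  (p ∧ ¬¬q) = min(0.1, 1) = 0.1
  ¬(p ∧ ¬¬q): Gödel ¬ of 0.1 = 0 (operand ≠ 0)
  ¬p: Gödel ¬ of 0.1 = 0 (operand ≠ 0)
  ¬¬p: Gödel ¬ of 0 = 1 (operand is 0)
  (¬(p ∧ ¬¬q) → ¬¬p): 0 ≤ 1, so result = 1
  ¬(¬(p ∧ ¬¬q) → ¬¬p): Gödel ¬ of 1 = 0 (operand ≠ 0)
  Gödel value = 0
Łukasiewicz evaluation:
  ¬q: Łukasiewicz ¬ gives 1 − 0.3 = 0.7
  ¬¬q: Łukasiewicz ¬ gives 1 − 0.7 = 0.3
  (p ∧ ¬¬q) = min(0.1, 0.3) = 0.1
  ¬(p ∧ ¬¬q): Łukasiewicz ¬ gives 1 − 0.1 = 0.9
  ¬p: Łukasiewicz ¬ gives 1 − 0.1 = 0.9
  ¬¬p: Łukasiewicz ¬ gives 1 − 0.9 = 0.1
  (¬(p ∧ ¬¬q) → ¬¬p): min(1, 1 − 0.9 + 0.1) = 0.2
  ¬(¬(p ∧ ¬¬q) → ¬¬p): Łukasiewicz ¬ gives 1 − 0.2 = 0.8
  Łukasiewicz value = 0.8
Difference: 0 − 0.8 = -0.80

-0.80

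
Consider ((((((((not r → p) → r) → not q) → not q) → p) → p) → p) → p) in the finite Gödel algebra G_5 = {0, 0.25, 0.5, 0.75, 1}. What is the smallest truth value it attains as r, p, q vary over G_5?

0.25

The minimum is attained at r = 0, p = 0.25, q = 0.25:
  not r: Gödel ¬ of 0 = 1 (operand is 0)
  (not r → p): 1 > 0.25, so result = 0.25
  ((not r → p) → r): 0.25 > 0, so result = 0
  not q: Gödel ¬ of 0.25 = 0 (operand ≠ 0)
  (((not r → p) → r) → not q): 0 ≤ 0, so result = 1
  not q: Gödel ¬ of 0.25 = 0 (operand ≠ 0)
  ((((not r → p) → r) → not q) → not q): 1 > 0, so result = 0
  (((((not r → p) → r) → not q) → not q) → p): 0 ≤ 0.25, so result = 1
  ((((((not r → p) → r) → not q) → not q) → p) → p): 1 > 0.25, so result = 0.25
  (((((((not r → p) → r) → not q) → not q) → p) → p) → p): 0.25 ≤ 0.25, so result = 1
  ((((((((not r → p) → r) → not q) → not q) → p) → p) → p) → p): 1 > 0.25, so result = 0.25
Checking all 125 assignments confirms none give a value below 0.25.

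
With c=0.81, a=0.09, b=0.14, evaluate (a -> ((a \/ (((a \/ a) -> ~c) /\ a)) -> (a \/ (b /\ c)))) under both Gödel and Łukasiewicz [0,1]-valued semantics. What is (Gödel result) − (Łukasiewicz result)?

0.00

Gödel evaluation:
  (a \/ a) = max(0.09, 0.09) = 0.09
  ~c: Gödel ¬ of 0.81 = 0 (operand ≠ 0)
  ((a \/ a) -> ~c): 0.09 > 0, so result = 0
  (((a \/ a) -> ~c) /\ a) = min(0, 0.09) = 0
  (a \/ (((a \/ a) -> ~c) /\ a)) = max(0.09, 0) = 0.09
  (b /\ c) = min(0.14, 0.81) = 0.14
  (a \/ (b /\ c)) = max(0.09, 0.14) = 0.14
  ((a \/ (((a \/ a) -> ~c) /\ a)) -> (a \/ (b /\ c))): 0.09 ≤ 0.14, so result = 1
  (a -> ((a \/ (((a \/ a) -> ~c) /\ a)) -> (a \/ (b /\ c)))): 0.09 ≤ 1, so result = 1
  Gödel value = 1
Łukasiewicz evaluation:
  (a \/ a) = max(0.09, 0.09) = 0.09
  ~c: Łukasiewicz ¬ gives 1 − 0.81 = 0.19
  ((a \/ a) -> ~c): min(1, 1 − 0.09 + 0.19) = 1
  (((a \/ a) -> ~c) /\ a) = min(1, 0.09) = 0.09
  (a \/ (((a \/ a) -> ~c) /\ a)) = max(0.09, 0.09) = 0.09
  (b /\ c) = min(0.14, 0.81) = 0.14
  (a \/ (b /\ c)) = max(0.09, 0.14) = 0.14
  ((a \/ (((a \/ a) -> ~c) /\ a)) -> (a \/ (b /\ c))): min(1, 1 − 0.09 + 0.14) = 1
  (a -> ((a \/ (((a \/ a) -> ~c) /\ a)) -> (a \/ (b /\ c)))): min(1, 1 − 0.09 + 1) = 1
  Łukasiewicz value = 1
Difference: 1 − 1 = 0.00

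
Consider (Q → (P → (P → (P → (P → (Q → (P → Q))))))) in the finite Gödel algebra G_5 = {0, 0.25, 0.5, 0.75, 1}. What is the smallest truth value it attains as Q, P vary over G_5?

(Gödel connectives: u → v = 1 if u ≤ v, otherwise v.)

1.00

Every assignment gives 1. For instance at Q = 0, P = 0:
  (P → Q): 0 ≤ 0, so result = 1
  (Q → (P → Q)): 0 ≤ 1, so result = 1
  (P → (Q → (P → Q))): 0 ≤ 1, so result = 1
  (P → (P → (Q → (P → Q)))): 0 ≤ 1, so result = 1
  (P → (P → (P → (Q → (P → Q))))): 0 ≤ 1, so result = 1
  (P → (P → (P → (P → (Q → (P → Q)))))): 0 ≤ 1, so result = 1
  (Q → (P → (P → (P → (P → (Q → (P → Q))))))): 0 ≤ 1, so result = 1
All 25 assignments give value 1 — the formula is a G_5-tautology.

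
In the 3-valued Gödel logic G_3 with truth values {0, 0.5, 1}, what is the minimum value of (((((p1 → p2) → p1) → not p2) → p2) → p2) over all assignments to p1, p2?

The minimum is attained at p1 = 0.5, p2 = 0.5:
  (p1 → p2): 0.5 ≤ 0.5, so result = 1
  ((p1 → p2) → p1): 1 > 0.5, so result = 0.5
  not p2: Gödel ¬ of 0.5 = 0 (operand ≠ 0)
  (((p1 → p2) → p1) → not p2): 0.5 > 0, so result = 0
  ((((p1 → p2) → p1) → not p2) → p2): 0 ≤ 0.5, so result = 1
  (((((p1 → p2) → p1) → not p2) → p2) → p2): 1 > 0.5, so result = 0.5
Checking all 9 assignments confirms none give a value below 0.50.

0.50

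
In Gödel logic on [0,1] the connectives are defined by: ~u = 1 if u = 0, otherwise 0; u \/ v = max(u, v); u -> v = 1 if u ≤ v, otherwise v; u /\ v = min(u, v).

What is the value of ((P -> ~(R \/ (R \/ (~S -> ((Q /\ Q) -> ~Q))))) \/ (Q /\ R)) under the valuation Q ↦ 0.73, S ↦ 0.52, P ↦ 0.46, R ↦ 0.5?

0.50

~S: Gödel ¬ of 0.52 = 0 (operand ≠ 0)
(Q /\ Q) = min(0.73, 0.73) = 0.73
~Q: Gödel ¬ of 0.73 = 0 (operand ≠ 0)
((Q /\ Q) -> ~Q): 0.73 > 0, so result = 0
(~S -> ((Q /\ Q) -> ~Q)): 0 ≤ 0, so result = 1
(R \/ (~S -> ((Q /\ Q) -> ~Q))) = max(0.5, 1) = 1
(R \/ (R \/ (~S -> ((Q /\ Q) -> ~Q)))) = max(0.5, 1) = 1
~(R \/ (R \/ (~S -> ((Q /\ Q) -> ~Q)))): Gödel ¬ of 1 = 0 (operand ≠ 0)
(P -> ~(R \/ (R \/ (~S -> ((Q /\ Q) -> ~Q))))): 0.46 > 0, so result = 0
(Q /\ R) = min(0.73, 0.5) = 0.5
((P -> ~(R \/ (R \/ (~S -> ((Q /\ Q) -> ~Q))))) \/ (Q /\ R)) = max(0, 0.5) = 0.5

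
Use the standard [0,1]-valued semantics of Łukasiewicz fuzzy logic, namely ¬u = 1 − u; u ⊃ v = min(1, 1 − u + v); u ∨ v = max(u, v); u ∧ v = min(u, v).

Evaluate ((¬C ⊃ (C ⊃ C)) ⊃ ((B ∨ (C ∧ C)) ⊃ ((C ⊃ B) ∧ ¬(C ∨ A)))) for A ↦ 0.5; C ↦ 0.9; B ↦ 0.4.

¬C: Łukasiewicz ¬ gives 1 − 0.9 = 0.1
(C ⊃ C): min(1, 1 − 0.9 + 0.9) = 1
(¬C ⊃ (C ⊃ C)): min(1, 1 − 0.1 + 1) = 1
(C ∧ C) = min(0.9, 0.9) = 0.9
(B ∨ (C ∧ C)) = max(0.4, 0.9) = 0.9
(C ⊃ B): min(1, 1 − 0.9 + 0.4) = 0.5
(C ∨ A) = max(0.9, 0.5) = 0.9
¬(C ∨ A): Łukasiewicz ¬ gives 1 − 0.9 = 0.1
((C ⊃ B) ∧ ¬(C ∨ A)) = min(0.5, 0.1) = 0.1
((B ∨ (C ∧ C)) ⊃ ((C ⊃ B) ∧ ¬(C ∨ A))): min(1, 1 − 0.9 + 0.1) = 0.2
((¬C ⊃ (C ⊃ C)) ⊃ ((B ∨ (C ∧ C)) ⊃ ((C ⊃ B) ∧ ¬(C ∨ A)))): min(1, 1 − 1 + 0.2) = 0.2

0.20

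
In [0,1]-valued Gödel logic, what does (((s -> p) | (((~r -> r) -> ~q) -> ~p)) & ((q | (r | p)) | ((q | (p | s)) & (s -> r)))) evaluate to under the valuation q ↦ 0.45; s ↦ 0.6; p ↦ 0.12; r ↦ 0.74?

0.74

(s -> p): 0.6 > 0.12, so result = 0.12
~r: Gödel ¬ of 0.74 = 0 (operand ≠ 0)
(~r -> r): 0 ≤ 0.74, so result = 1
~q: Gödel ¬ of 0.45 = 0 (operand ≠ 0)
((~r -> r) -> ~q): 1 > 0, so result = 0
~p: Gödel ¬ of 0.12 = 0 (operand ≠ 0)
(((~r -> r) -> ~q) -> ~p): 0 ≤ 0, so result = 1
((s -> p) | (((~r -> r) -> ~q) -> ~p)) = max(0.12, 1) = 1
(r | p) = max(0.74, 0.12) = 0.74
(q | (r | p)) = max(0.45, 0.74) = 0.74
(p | s) = max(0.12, 0.6) = 0.6
(q | (p | s)) = max(0.45, 0.6) = 0.6
(s -> r): 0.6 ≤ 0.74, so result = 1
((q | (p | s)) & (s -> r)) = min(0.6, 1) = 0.6
((q | (r | p)) | ((q | (p | s)) & (s -> r))) = max(0.74, 0.6) = 0.74
(((s -> p) | (((~r -> r) -> ~q) -> ~p)) & ((q | (r | p)) | ((q | (p | s)) & (s -> r)))) = min(1, 0.74) = 0.74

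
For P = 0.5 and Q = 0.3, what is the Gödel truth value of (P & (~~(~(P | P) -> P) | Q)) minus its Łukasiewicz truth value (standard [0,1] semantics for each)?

Gödel evaluation:
  (P | P) = max(0.5, 0.5) = 0.5
  ~(P | P): Gödel ¬ of 0.5 = 0 (operand ≠ 0)
  (~(P | P) -> P): 0 ≤ 0.5, so result = 1
  ~(~(P | P) -> P): Gödel ¬ of 1 = 0 (operand ≠ 0)
  ~~(~(P | P) -> P): Gödel ¬ of 0 = 1 (operand is 0)
  (~~(~(P | P) -> P) | Q) = max(1, 0.3) = 1
  (P & (~~(~(P | P) -> P) | Q)) = min(0.5, 1) = 0.5
  Gödel value = 0.5
Łukasiewicz evaluation:
  (P | P) = max(0.5, 0.5) = 0.5
  ~(P | P): Łukasiewicz ¬ gives 1 − 0.5 = 0.5
  (~(P | P) -> P): min(1, 1 − 0.5 + 0.5) = 1
  ~(~(P | P) -> P): Łukasiewicz ¬ gives 1 − 1 = 0
  ~~(~(P | P) -> P): Łukasiewicz ¬ gives 1 − 0 = 1
  (~~(~(P | P) -> P) | Q) = max(1, 0.3) = 1
  (P & (~~(~(P | P) -> P) | Q)) = min(0.5, 1) = 0.5
  Łukasiewicz value = 0.5
Difference: 0.5 − 0.5 = 0.00

0.00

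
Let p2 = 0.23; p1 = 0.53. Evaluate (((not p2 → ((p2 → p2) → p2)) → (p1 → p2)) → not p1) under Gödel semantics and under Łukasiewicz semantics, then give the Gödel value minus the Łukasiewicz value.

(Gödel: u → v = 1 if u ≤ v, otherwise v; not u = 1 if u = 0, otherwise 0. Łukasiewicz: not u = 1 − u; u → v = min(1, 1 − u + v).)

Gödel evaluation:
  not p2: Gödel ¬ of 0.23 = 0 (operand ≠ 0)
  (p2 → p2): 0.23 ≤ 0.23, so result = 1
  ((p2 → p2) → p2): 1 > 0.23, so result = 0.23
  (not p2 → ((p2 → p2) → p2)): 0 ≤ 0.23, so result = 1
  (p1 → p2): 0.53 > 0.23, so result = 0.23
  ((not p2 → ((p2 → p2) → p2)) → (p1 → p2)): 1 > 0.23, so result = 0.23
  not p1: Gödel ¬ of 0.53 = 0 (operand ≠ 0)
  (((not p2 → ((p2 → p2) → p2)) → (p1 → p2)) → not p1): 0.23 > 0, so result = 0
  Gödel value = 0
Łukasiewicz evaluation:
  not p2: Łukasiewicz ¬ gives 1 − 0.23 = 0.77
  (p2 → p2): min(1, 1 − 0.23 + 0.23) = 1
  ((p2 → p2) → p2): min(1, 1 − 1 + 0.23) = 0.23
  (not p2 → ((p2 → p2) → p2)): min(1, 1 − 0.77 + 0.23) = 0.46
  (p1 → p2): min(1, 1 − 0.53 + 0.23) = 0.7
  ((not p2 → ((p2 → p2) → p2)) → (p1 → p2)): min(1, 1 − 0.46 + 0.7) = 1
  not p1: Łukasiewicz ¬ gives 1 − 0.53 = 0.47
  (((not p2 → ((p2 → p2) → p2)) → (p1 → p2)) → not p1): min(1, 1 − 1 + 0.47) = 0.47
  Łukasiewicz value = 0.47
Difference: 0 − 0.47 = -0.47

-0.47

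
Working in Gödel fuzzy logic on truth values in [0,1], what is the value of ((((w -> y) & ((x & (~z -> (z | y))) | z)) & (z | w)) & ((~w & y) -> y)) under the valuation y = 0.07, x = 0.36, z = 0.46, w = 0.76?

0.07

(w -> y): 0.76 > 0.07, so result = 0.07
~z: Gödel ¬ of 0.46 = 0 (operand ≠ 0)
(z | y) = max(0.46, 0.07) = 0.46
(~z -> (z | y)): 0 ≤ 0.46, so result = 1
(x & (~z -> (z | y))) = min(0.36, 1) = 0.36
((x & (~z -> (z | y))) | z) = max(0.36, 0.46) = 0.46
((w -> y) & ((x & (~z -> (z | y))) | z)) = min(0.07, 0.46) = 0.07
(z | w) = max(0.46, 0.76) = 0.76
(((w -> y) & ((x & (~z -> (z | y))) | z)) & (z | w)) = min(0.07, 0.76) = 0.07
~w: Gödel ¬ of 0.76 = 0 (operand ≠ 0)
(~w & y) = min(0, 0.07) = 0
((~w & y) -> y): 0 ≤ 0.07, so result = 1
((((w -> y) & ((x & (~z -> (z | y))) | z)) & (z | w)) & ((~w & y) -> y)) = min(0.07, 1) = 0.07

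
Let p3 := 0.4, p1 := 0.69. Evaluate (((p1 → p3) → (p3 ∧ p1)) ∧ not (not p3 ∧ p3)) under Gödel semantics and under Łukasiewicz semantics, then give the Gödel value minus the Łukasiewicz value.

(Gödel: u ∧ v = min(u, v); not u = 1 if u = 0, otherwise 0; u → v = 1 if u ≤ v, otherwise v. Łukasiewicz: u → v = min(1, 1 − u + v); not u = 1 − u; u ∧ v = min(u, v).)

0.40

Gödel evaluation:
  (p1 → p3): 0.69 > 0.4, so result = 0.4
  (p3 ∧ p1) = min(0.4, 0.69) = 0.4
  ((p1 → p3) → (p3 ∧ p1)): 0.4 ≤ 0.4, so result = 1
  not p3: Gödel ¬ of 0.4 = 0 (operand ≠ 0)
  (not p3 ∧ p3) = min(0, 0.4) = 0
  not (not p3 ∧ p3): Gödel ¬ of 0 = 1 (operand is 0)
  (((p1 → p3) → (p3 ∧ p1)) ∧ not (not p3 ∧ p3)) = min(1, 1) = 1
  Gödel value = 1
Łukasiewicz evaluation:
  (p1 → p3): min(1, 1 − 0.69 + 0.4) = 0.71
  (p3 ∧ p1) = min(0.4, 0.69) = 0.4
  ((p1 → p3) → (p3 ∧ p1)): min(1, 1 − 0.71 + 0.4) = 0.69
  not p3: Łukasiewicz ¬ gives 1 − 0.4 = 0.6
  (not p3 ∧ p3) = min(0.6, 0.4) = 0.4
  not (not p3 ∧ p3): Łukasiewicz ¬ gives 1 − 0.4 = 0.6
  (((p1 → p3) → (p3 ∧ p1)) ∧ not (not p3 ∧ p3)) = min(0.69, 0.6) = 0.6
  Łukasiewicz value = 0.6
Difference: 1 − 0.6 = 0.40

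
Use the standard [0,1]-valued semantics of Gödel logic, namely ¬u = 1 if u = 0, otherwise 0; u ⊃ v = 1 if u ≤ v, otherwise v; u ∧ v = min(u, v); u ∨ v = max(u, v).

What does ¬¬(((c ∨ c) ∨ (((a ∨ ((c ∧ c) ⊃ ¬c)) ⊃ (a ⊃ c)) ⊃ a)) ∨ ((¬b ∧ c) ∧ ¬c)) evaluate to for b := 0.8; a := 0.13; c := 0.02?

1.00

(c ∨ c) = max(0.02, 0.02) = 0.02
(c ∧ c) = min(0.02, 0.02) = 0.02
¬c: Gödel ¬ of 0.02 = 0 (operand ≠ 0)
((c ∧ c) ⊃ ¬c): 0.02 > 0, so result = 0
(a ∨ ((c ∧ c) ⊃ ¬c)) = max(0.13, 0) = 0.13
(a ⊃ c): 0.13 > 0.02, so result = 0.02
((a ∨ ((c ∧ c) ⊃ ¬c)) ⊃ (a ⊃ c)): 0.13 > 0.02, so result = 0.02
(((a ∨ ((c ∧ c) ⊃ ¬c)) ⊃ (a ⊃ c)) ⊃ a): 0.02 ≤ 0.13, so result = 1
((c ∨ c) ∨ (((a ∨ ((c ∧ c) ⊃ ¬c)) ⊃ (a ⊃ c)) ⊃ a)) = max(0.02, 1) = 1
¬b: Gödel ¬ of 0.8 = 0 (operand ≠ 0)
(¬b ∧ c) = min(0, 0.02) = 0
¬c: Gödel ¬ of 0.02 = 0 (operand ≠ 0)
((¬b ∧ c) ∧ ¬c) = min(0, 0) = 0
(((c ∨ c) ∨ (((a ∨ ((c ∧ c) ⊃ ¬c)) ⊃ (a ⊃ c)) ⊃ a)) ∨ ((¬b ∧ c) ∧ ¬c)) = max(1, 0) = 1
¬(((c ∨ c) ∨ (((a ∨ ((c ∧ c) ⊃ ¬c)) ⊃ (a ⊃ c)) ⊃ a)) ∨ ((¬b ∧ c) ∧ ¬c)): Gödel ¬ of 1 = 0 (operand ≠ 0)
¬¬(((c ∨ c) ∨ (((a ∨ ((c ∧ c) ⊃ ¬c)) ⊃ (a ⊃ c)) ⊃ a)) ∨ ((¬b ∧ c) ∧ ¬c)): Gödel ¬ of 0 = 1 (operand is 0)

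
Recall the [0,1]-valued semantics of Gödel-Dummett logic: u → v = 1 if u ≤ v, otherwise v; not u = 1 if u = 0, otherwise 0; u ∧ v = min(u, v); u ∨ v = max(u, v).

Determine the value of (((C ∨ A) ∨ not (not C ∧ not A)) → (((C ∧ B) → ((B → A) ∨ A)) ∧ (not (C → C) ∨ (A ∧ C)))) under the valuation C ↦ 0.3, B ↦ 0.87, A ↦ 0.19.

(C ∨ A) = max(0.3, 0.19) = 0.3
not C: Gödel ¬ of 0.3 = 0 (operand ≠ 0)
not A: Gödel ¬ of 0.19 = 0 (operand ≠ 0)
(not C ∧ not A) = min(0, 0) = 0
not (not C ∧ not A): Gödel ¬ of 0 = 1 (operand is 0)
((C ∨ A) ∨ not (not C ∧ not A)) = max(0.3, 1) = 1
(C ∧ B) = min(0.3, 0.87) = 0.3
(B → A): 0.87 > 0.19, so result = 0.19
((B → A) ∨ A) = max(0.19, 0.19) = 0.19
((C ∧ B) → ((B → A) ∨ A)): 0.3 > 0.19, so result = 0.19
(C → C): 0.3 ≤ 0.3, so result = 1
not (C → C): Gödel ¬ of 1 = 0 (operand ≠ 0)
(A ∧ C) = min(0.19, 0.3) = 0.19
(not (C → C) ∨ (A ∧ C)) = max(0, 0.19) = 0.19
(((C ∧ B) → ((B → A) ∨ A)) ∧ (not (C → C) ∨ (A ∧ C))) = min(0.19, 0.19) = 0.19
(((C ∨ A) ∨ not (not C ∧ not A)) → (((C ∧ B) → ((B → A) ∨ A)) ∧ (not (C → C) ∨ (A ∧ C)))): 1 > 0.19, so result = 0.19

0.19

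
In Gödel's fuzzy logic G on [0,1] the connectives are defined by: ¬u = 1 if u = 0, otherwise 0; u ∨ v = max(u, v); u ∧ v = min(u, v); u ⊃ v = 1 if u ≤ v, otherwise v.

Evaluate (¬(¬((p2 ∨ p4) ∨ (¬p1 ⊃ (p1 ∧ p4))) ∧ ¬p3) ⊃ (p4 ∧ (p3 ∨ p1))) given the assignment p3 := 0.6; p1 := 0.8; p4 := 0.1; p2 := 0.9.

0.10

(p2 ∨ p4) = max(0.9, 0.1) = 0.9
¬p1: Gödel ¬ of 0.8 = 0 (operand ≠ 0)
(p1 ∧ p4) = min(0.8, 0.1) = 0.1
(¬p1 ⊃ (p1 ∧ p4)): 0 ≤ 0.1, so result = 1
((p2 ∨ p4) ∨ (¬p1 ⊃ (p1 ∧ p4))) = max(0.9, 1) = 1
¬((p2 ∨ p4) ∨ (¬p1 ⊃ (p1 ∧ p4))): Gödel ¬ of 1 = 0 (operand ≠ 0)
¬p3: Gödel ¬ of 0.6 = 0 (operand ≠ 0)
(¬((p2 ∨ p4) ∨ (¬p1 ⊃ (p1 ∧ p4))) ∧ ¬p3) = min(0, 0) = 0
¬(¬((p2 ∨ p4) ∨ (¬p1 ⊃ (p1 ∧ p4))) ∧ ¬p3): Gödel ¬ of 0 = 1 (operand is 0)
(p3 ∨ p1) = max(0.6, 0.8) = 0.8
(p4 ∧ (p3 ∨ p1)) = min(0.1, 0.8) = 0.1
(¬(¬((p2 ∨ p4) ∨ (¬p1 ⊃ (p1 ∧ p4))) ∧ ¬p3) ⊃ (p4 ∧ (p3 ∨ p1))): 1 > 0.1, so result = 0.1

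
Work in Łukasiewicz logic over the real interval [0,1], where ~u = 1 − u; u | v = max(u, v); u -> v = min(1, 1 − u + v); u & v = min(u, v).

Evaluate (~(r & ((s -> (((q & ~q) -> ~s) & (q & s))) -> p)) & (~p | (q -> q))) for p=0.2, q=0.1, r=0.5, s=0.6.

0.50

~q: Łukasiewicz ¬ gives 1 − 0.1 = 0.9
(q & ~q) = min(0.1, 0.9) = 0.1
~s: Łukasiewicz ¬ gives 1 − 0.6 = 0.4
((q & ~q) -> ~s): min(1, 1 − 0.1 + 0.4) = 1
(q & s) = min(0.1, 0.6) = 0.1
(((q & ~q) -> ~s) & (q & s)) = min(1, 0.1) = 0.1
(s -> (((q & ~q) -> ~s) & (q & s))): min(1, 1 − 0.6 + 0.1) = 0.5
((s -> (((q & ~q) -> ~s) & (q & s))) -> p): min(1, 1 − 0.5 + 0.2) = 0.7
(r & ((s -> (((q & ~q) -> ~s) & (q & s))) -> p)) = min(0.5, 0.7) = 0.5
~(r & ((s -> (((q & ~q) -> ~s) & (q & s))) -> p)): Łukasiewicz ¬ gives 1 − 0.5 = 0.5
~p: Łukasiewicz ¬ gives 1 − 0.2 = 0.8
(q -> q): min(1, 1 − 0.1 + 0.1) = 1
(~p | (q -> q)) = max(0.8, 1) = 1
(~(r & ((s -> (((q & ~q) -> ~s) & (q & s))) -> p)) & (~p | (q -> q))) = min(0.5, 1) = 0.5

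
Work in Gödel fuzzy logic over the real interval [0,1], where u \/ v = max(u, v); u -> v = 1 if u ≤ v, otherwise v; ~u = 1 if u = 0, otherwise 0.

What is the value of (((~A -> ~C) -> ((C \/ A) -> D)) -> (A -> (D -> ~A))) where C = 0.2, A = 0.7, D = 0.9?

0.00

~A: Gödel ¬ of 0.7 = 0 (operand ≠ 0)
~C: Gödel ¬ of 0.2 = 0 (operand ≠ 0)
(~A -> ~C): 0 ≤ 0, so result = 1
(C \/ A) = max(0.2, 0.7) = 0.7
((C \/ A) -> D): 0.7 ≤ 0.9, so result = 1
((~A -> ~C) -> ((C \/ A) -> D)): 1 ≤ 1, so result = 1
~A: Gödel ¬ of 0.7 = 0 (operand ≠ 0)
(D -> ~A): 0.9 > 0, so result = 0
(A -> (D -> ~A)): 0.7 > 0, so result = 0
(((~A -> ~C) -> ((C \/ A) -> D)) -> (A -> (D -> ~A))): 1 > 0, so result = 0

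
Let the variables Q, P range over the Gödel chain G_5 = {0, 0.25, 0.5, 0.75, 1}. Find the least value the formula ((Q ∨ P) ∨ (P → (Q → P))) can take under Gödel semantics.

Every assignment gives 1. For instance at Q = 0, P = 0:
  (Q ∨ P) = max(0, 0) = 0
  (Q → P): 0 ≤ 0, so result = 1
  (P → (Q → P)): 0 ≤ 1, so result = 1
  ((Q ∨ P) ∨ (P → (Q → P))) = max(0, 1) = 1
All 25 assignments give value 1 — the formula is a G_5-tautology.

1.00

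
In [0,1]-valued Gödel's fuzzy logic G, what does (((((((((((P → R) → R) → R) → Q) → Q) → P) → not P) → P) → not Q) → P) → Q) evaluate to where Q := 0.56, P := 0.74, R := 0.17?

(P → R): 0.74 > 0.17, so result = 0.17
((P → R) → R): 0.17 ≤ 0.17, so result = 1
(((P → R) → R) → R): 1 > 0.17, so result = 0.17
((((P → R) → R) → R) → Q): 0.17 ≤ 0.56, so result = 1
(((((P → R) → R) → R) → Q) → Q): 1 > 0.56, so result = 0.56
((((((P → R) → R) → R) → Q) → Q) → P): 0.56 ≤ 0.74, so result = 1
not P: Gödel ¬ of 0.74 = 0 (operand ≠ 0)
(((((((P → R) → R) → R) → Q) → Q) → P) → not P): 1 > 0, so result = 0
((((((((P → R) → R) → R) → Q) → Q) → P) → not P) → P): 0 ≤ 0.74, so result = 1
not Q: Gödel ¬ of 0.56 = 0 (operand ≠ 0)
(((((((((P → R) → R) → R) → Q) → Q) → P) → not P) → P) → not Q): 1 > 0, so result = 0
((((((((((P → R) → R) → R) → Q) → Q) → P) → not P) → P) → not Q) → P): 0 ≤ 0.74, so result = 1
(((((((((((P → R) → R) → R) → Q) → Q) → P) → not P) → P) → not Q) → P) → Q): 1 > 0.56, so result = 0.56

0.56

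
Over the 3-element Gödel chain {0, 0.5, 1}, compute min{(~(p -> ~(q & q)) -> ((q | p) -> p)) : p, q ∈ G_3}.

0.50

The minimum is attained at p = 0.5, q = 1:
  (q & q) = min(1, 1) = 1
  ~(q & q): Gödel ¬ of 1 = 0 (operand ≠ 0)
  (p -> ~(q & q)): 0.5 > 0, so result = 0
  ~(p -> ~(q & q)): Gödel ¬ of 0 = 1 (operand is 0)
  (q | p) = max(1, 0.5) = 1
  ((q | p) -> p): 1 > 0.5, so result = 0.5
  (~(p -> ~(q & q)) -> ((q | p) -> p)): 1 > 0.5, so result = 0.5
Checking all 9 assignments confirms none give a value below 0.50.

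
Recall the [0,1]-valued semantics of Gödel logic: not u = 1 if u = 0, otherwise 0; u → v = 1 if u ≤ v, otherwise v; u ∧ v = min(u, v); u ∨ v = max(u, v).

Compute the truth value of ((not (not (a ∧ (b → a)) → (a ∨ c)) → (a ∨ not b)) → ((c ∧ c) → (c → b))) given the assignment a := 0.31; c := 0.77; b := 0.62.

0.62

(b → a): 0.62 > 0.31, so result = 0.31
(a ∧ (b → a)) = min(0.31, 0.31) = 0.31
not (a ∧ (b → a)): Gödel ¬ of 0.31 = 0 (operand ≠ 0)
(a ∨ c) = max(0.31, 0.77) = 0.77
(not (a ∧ (b → a)) → (a ∨ c)): 0 ≤ 0.77, so result = 1
not (not (a ∧ (b → a)) → (a ∨ c)): Gödel ¬ of 1 = 0 (operand ≠ 0)
not b: Gödel ¬ of 0.62 = 0 (operand ≠ 0)
(a ∨ not b) = max(0.31, 0) = 0.31
(not (not (a ∧ (b → a)) → (a ∨ c)) → (a ∨ not b)): 0 ≤ 0.31, so result = 1
(c ∧ c) = min(0.77, 0.77) = 0.77
(c → b): 0.77 > 0.62, so result = 0.62
((c ∧ c) → (c → b)): 0.77 > 0.62, so result = 0.62
((not (not (a ∧ (b → a)) → (a ∨ c)) → (a ∨ not b)) → ((c ∧ c) → (c → b))): 1 > 0.62, so result = 0.62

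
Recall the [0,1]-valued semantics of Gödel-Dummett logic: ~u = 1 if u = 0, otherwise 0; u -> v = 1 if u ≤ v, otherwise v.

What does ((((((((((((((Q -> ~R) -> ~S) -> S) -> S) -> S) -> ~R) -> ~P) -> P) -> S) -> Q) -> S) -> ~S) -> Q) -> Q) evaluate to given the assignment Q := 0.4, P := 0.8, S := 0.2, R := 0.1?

0.40

~R: Gödel ¬ of 0.1 = 0 (operand ≠ 0)
(Q -> ~R): 0.4 > 0, so result = 0
~S: Gödel ¬ of 0.2 = 0 (operand ≠ 0)
((Q -> ~R) -> ~S): 0 ≤ 0, so result = 1
(((Q -> ~R) -> ~S) -> S): 1 > 0.2, so result = 0.2
((((Q -> ~R) -> ~S) -> S) -> S): 0.2 ≤ 0.2, so result = 1
(((((Q -> ~R) -> ~S) -> S) -> S) -> S): 1 > 0.2, so result = 0.2
~R: Gödel ¬ of 0.1 = 0 (operand ≠ 0)
((((((Q -> ~R) -> ~S) -> S) -> S) -> S) -> ~R): 0.2 > 0, so result = 0
~P: Gödel ¬ of 0.8 = 0 (operand ≠ 0)
(((((((Q -> ~R) -> ~S) -> S) -> S) -> S) -> ~R) -> ~P): 0 ≤ 0, so result = 1
((((((((Q -> ~R) -> ~S) -> S) -> S) -> S) -> ~R) -> ~P) -> P): 1 > 0.8, so result = 0.8
(((((((((Q -> ~R) -> ~S) -> S) -> S) -> S) -> ~R) -> ~P) -> P) -> S): 0.8 > 0.2, so result = 0.2
((((((((((Q -> ~R) -> ~S) -> S) -> S) -> S) -> ~R) -> ~P) -> P) -> S) -> Q): 0.2 ≤ 0.4, so result = 1
(((((((((((Q -> ~R) -> ~S) -> S) -> S) -> S) -> ~R) -> ~P) -> P) -> S) -> Q) -> S): 1 > 0.2, so result = 0.2
~S: Gödel ¬ of 0.2 = 0 (operand ≠ 0)
((((((((((((Q -> ~R) -> ~S) -> S) -> S) -> S) -> ~R) -> ~P) -> P) -> S) -> Q) -> S) -> ~S): 0.2 > 0, so result = 0
(((((((((((((Q -> ~R) -> ~S) -> S) -> S) -> S) -> ~R) -> ~P) -> P) -> S) -> Q) -> S) -> ~S) -> Q): 0 ≤ 0.4, so result = 1
((((((((((((((Q -> ~R) -> ~S) -> S) -> S) -> S) -> ~R) -> ~P) -> P) -> S) -> Q) -> S) -> ~S) -> Q) -> Q): 1 > 0.4, so result = 0.4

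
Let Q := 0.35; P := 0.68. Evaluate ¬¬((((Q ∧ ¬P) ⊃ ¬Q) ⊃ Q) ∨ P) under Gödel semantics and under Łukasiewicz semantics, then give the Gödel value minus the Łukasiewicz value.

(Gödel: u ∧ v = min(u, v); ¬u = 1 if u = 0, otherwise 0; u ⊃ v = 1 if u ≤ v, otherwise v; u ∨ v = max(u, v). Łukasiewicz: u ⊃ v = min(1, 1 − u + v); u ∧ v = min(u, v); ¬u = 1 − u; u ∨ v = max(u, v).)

Gödel evaluation:
  ¬P: Gödel ¬ of 0.68 = 0 (operand ≠ 0)
  (Q ∧ ¬P) = min(0.35, 0) = 0
  ¬Q: Gödel ¬ of 0.35 = 0 (operand ≠ 0)
  ((Q ∧ ¬P) ⊃ ¬Q): 0 ≤ 0, so result = 1
  (((Q ∧ ¬P) ⊃ ¬Q) ⊃ Q): 1 > 0.35, so result = 0.35
  ((((Q ∧ ¬P) ⊃ ¬Q) ⊃ Q) ∨ P) = max(0.35, 0.68) = 0.68
  ¬((((Q ∧ ¬P) ⊃ ¬Q) ⊃ Q) ∨ P): Gödel ¬ of 0.68 = 0 (operand ≠ 0)
  ¬¬((((Q ∧ ¬P) ⊃ ¬Q) ⊃ Q) ∨ P): Gödel ¬ of 0 = 1 (operand is 0)
  Gödel value = 1
Łukasiewicz evaluation:
  ¬P: Łukasiewicz ¬ gives 1 − 0.68 = 0.32
  (Q ∧ ¬P) = min(0.35, 0.32) = 0.32
  ¬Q: Łukasiewicz ¬ gives 1 − 0.35 = 0.65
  ((Q ∧ ¬P) ⊃ ¬Q): min(1, 1 − 0.32 + 0.65) = 1
  (((Q ∧ ¬P) ⊃ ¬Q) ⊃ Q): min(1, 1 − 1 + 0.35) = 0.35
  ((((Q ∧ ¬P) ⊃ ¬Q) ⊃ Q) ∨ P) = max(0.35, 0.68) = 0.68
  ¬((((Q ∧ ¬P) ⊃ ¬Q) ⊃ Q) ∨ P): Łukasiewicz ¬ gives 1 − 0.68 = 0.32
  ¬¬((((Q ∧ ¬P) ⊃ ¬Q) ⊃ Q) ∨ P): Łukasiewicz ¬ gives 1 − 0.32 = 0.68
  Łukasiewicz value = 0.68
Difference: 1 − 0.68 = 0.32

0.32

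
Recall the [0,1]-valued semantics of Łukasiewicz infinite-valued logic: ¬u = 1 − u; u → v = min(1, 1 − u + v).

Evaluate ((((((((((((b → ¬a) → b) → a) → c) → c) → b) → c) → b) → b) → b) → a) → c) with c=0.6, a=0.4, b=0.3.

0.60

¬a: Łukasiewicz ¬ gives 1 − 0.4 = 0.6
(b → ¬a): min(1, 1 − 0.3 + 0.6) = 1
((b → ¬a) → b): min(1, 1 − 1 + 0.3) = 0.3
(((b → ¬a) → b) → a): min(1, 1 − 0.3 + 0.4) = 1
((((b → ¬a) → b) → a) → c): min(1, 1 − 1 + 0.6) = 0.6
(((((b → ¬a) → b) → a) → c) → c): min(1, 1 − 0.6 + 0.6) = 1
((((((b → ¬a) → b) → a) → c) → c) → b): min(1, 1 − 1 + 0.3) = 0.3
(((((((b → ¬a) → b) → a) → c) → c) → b) → c): min(1, 1 − 0.3 + 0.6) = 1
((((((((b → ¬a) → b) → a) → c) → c) → b) → c) → b): min(1, 1 − 1 + 0.3) = 0.3
(((((((((b → ¬a) → b) → a) → c) → c) → b) → c) → b) → b): min(1, 1 − 0.3 + 0.3) = 1
((((((((((b → ¬a) → b) → a) → c) → c) → b) → c) → b) → b) → b): min(1, 1 − 1 + 0.3) = 0.3
(((((((((((b → ¬a) → b) → a) → c) → c) → b) → c) → b) → b) → b) → a): min(1, 1 − 0.3 + 0.4) = 1
((((((((((((b → ¬a) → b) → a) → c) → c) → b) → c) → b) → b) → b) → a) → c): min(1, 1 − 1 + 0.6) = 0.6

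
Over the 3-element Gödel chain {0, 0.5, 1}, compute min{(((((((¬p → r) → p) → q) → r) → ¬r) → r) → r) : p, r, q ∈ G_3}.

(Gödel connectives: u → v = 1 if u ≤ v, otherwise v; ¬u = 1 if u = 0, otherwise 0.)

The minimum is attained at p = 0, r = 0.5, q = 0:
  ¬p: Gödel ¬ of 0 = 1 (operand is 0)
  (¬p → r): 1 > 0.5, so result = 0.5
  ((¬p → r) → p): 0.5 > 0, so result = 0
  (((¬p → r) → p) → q): 0 ≤ 0, so result = 1
  ((((¬p → r) → p) → q) → r): 1 > 0.5, so result = 0.5
  ¬r: Gödel ¬ of 0.5 = 0 (operand ≠ 0)
  (((((¬p → r) → p) → q) → r) → ¬r): 0.5 > 0, so result = 0
  ((((((¬p → r) → p) → q) → r) → ¬r) → r): 0 ≤ 0.5, so result = 1
  (((((((¬p → r) → p) → q) → r) → ¬r) → r) → r): 1 > 0.5, so result = 0.5
Checking all 27 assignments confirms none give a value below 0.50.

0.50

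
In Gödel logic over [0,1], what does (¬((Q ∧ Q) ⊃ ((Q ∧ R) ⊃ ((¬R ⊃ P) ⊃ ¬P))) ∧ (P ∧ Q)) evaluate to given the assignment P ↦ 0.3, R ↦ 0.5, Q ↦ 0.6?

0.30

(Q ∧ Q) = min(0.6, 0.6) = 0.6
(Q ∧ R) = min(0.6, 0.5) = 0.5
¬R: Gödel ¬ of 0.5 = 0 (operand ≠ 0)
(¬R ⊃ P): 0 ≤ 0.3, so result = 1
¬P: Gödel ¬ of 0.3 = 0 (operand ≠ 0)
((¬R ⊃ P) ⊃ ¬P): 1 > 0, so result = 0
((Q ∧ R) ⊃ ((¬R ⊃ P) ⊃ ¬P)): 0.5 > 0, so result = 0
((Q ∧ Q) ⊃ ((Q ∧ R) ⊃ ((¬R ⊃ P) ⊃ ¬P))): 0.6 > 0, so result = 0
¬((Q ∧ Q) ⊃ ((Q ∧ R) ⊃ ((¬R ⊃ P) ⊃ ¬P))): Gödel ¬ of 0 = 1 (operand is 0)
(P ∧ Q) = min(0.3, 0.6) = 0.3
(¬((Q ∧ Q) ⊃ ((Q ∧ R) ⊃ ((¬R ⊃ P) ⊃ ¬P))) ∧ (P ∧ Q)) = min(1, 0.3) = 0.3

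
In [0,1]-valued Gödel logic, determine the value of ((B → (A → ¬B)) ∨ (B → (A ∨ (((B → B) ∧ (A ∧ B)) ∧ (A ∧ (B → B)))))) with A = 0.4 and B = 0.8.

¬B: Gödel ¬ of 0.8 = 0 (operand ≠ 0)
(A → ¬B): 0.4 > 0, so result = 0
(B → (A → ¬B)): 0.8 > 0, so result = 0
(B → B): 0.8 ≤ 0.8, so result = 1
(A ∧ B) = min(0.4, 0.8) = 0.4
((B → B) ∧ (A ∧ B)) = min(1, 0.4) = 0.4
(B → B): 0.8 ≤ 0.8, so result = 1
(A ∧ (B → B)) = min(0.4, 1) = 0.4
(((B → B) ∧ (A ∧ B)) ∧ (A ∧ (B → B))) = min(0.4, 0.4) = 0.4
(A ∨ (((B → B) ∧ (A ∧ B)) ∧ (A ∧ (B → B)))) = max(0.4, 0.4) = 0.4
(B → (A ∨ (((B → B) ∧ (A ∧ B)) ∧ (A ∧ (B → B))))): 0.8 > 0.4, so result = 0.4
((B → (A → ¬B)) ∨ (B → (A ∨ (((B → B) ∧ (A ∧ B)) ∧ (A ∧ (B → B)))))) = max(0, 0.4) = 0.4

0.40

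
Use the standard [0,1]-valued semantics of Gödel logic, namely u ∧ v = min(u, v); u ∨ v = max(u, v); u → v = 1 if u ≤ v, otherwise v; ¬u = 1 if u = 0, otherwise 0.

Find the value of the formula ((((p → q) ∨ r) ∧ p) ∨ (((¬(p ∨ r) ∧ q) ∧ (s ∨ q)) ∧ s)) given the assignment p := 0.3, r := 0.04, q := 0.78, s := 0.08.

(p → q): 0.3 ≤ 0.78, so result = 1
((p → q) ∨ r) = max(1, 0.04) = 1
(((p → q) ∨ r) ∧ p) = min(1, 0.3) = 0.3
(p ∨ r) = max(0.3, 0.04) = 0.3
¬(p ∨ r): Gödel ¬ of 0.3 = 0 (operand ≠ 0)
(¬(p ∨ r) ∧ q) = min(0, 0.78) = 0
(s ∨ q) = max(0.08, 0.78) = 0.78
((¬(p ∨ r) ∧ q) ∧ (s ∨ q)) = min(0, 0.78) = 0
(((¬(p ∨ r) ∧ q) ∧ (s ∨ q)) ∧ s) = min(0, 0.08) = 0
((((p → q) ∨ r) ∧ p) ∨ (((¬(p ∨ r) ∧ q) ∧ (s ∨ q)) ∧ s)) = max(0.3, 0) = 0.3

0.30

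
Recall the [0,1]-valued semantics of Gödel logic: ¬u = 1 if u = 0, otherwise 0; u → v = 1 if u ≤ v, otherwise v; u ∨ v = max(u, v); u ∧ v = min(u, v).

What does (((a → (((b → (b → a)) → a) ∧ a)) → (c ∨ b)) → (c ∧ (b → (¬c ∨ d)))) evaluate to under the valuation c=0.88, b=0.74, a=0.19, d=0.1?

(b → a): 0.74 > 0.19, so result = 0.19
(b → (b → a)): 0.74 > 0.19, so result = 0.19
((b → (b → a)) → a): 0.19 ≤ 0.19, so result = 1
(((b → (b → a)) → a) ∧ a) = min(1, 0.19) = 0.19
(a → (((b → (b → a)) → a) ∧ a)): 0.19 ≤ 0.19, so result = 1
(c ∨ b) = max(0.88, 0.74) = 0.88
((a → (((b → (b → a)) → a) ∧ a)) → (c ∨ b)): 1 > 0.88, so result = 0.88
¬c: Gödel ¬ of 0.88 = 0 (operand ≠ 0)
(¬c ∨ d) = max(0, 0.1) = 0.1
(b → (¬c ∨ d)): 0.74 > 0.1, so result = 0.1
(c ∧ (b → (¬c ∨ d))) = min(0.88, 0.1) = 0.1
(((a → (((b → (b → a)) → a) ∧ a)) → (c ∨ b)) → (c ∧ (b → (¬c ∨ d)))): 0.88 > 0.1, so result = 0.1

0.10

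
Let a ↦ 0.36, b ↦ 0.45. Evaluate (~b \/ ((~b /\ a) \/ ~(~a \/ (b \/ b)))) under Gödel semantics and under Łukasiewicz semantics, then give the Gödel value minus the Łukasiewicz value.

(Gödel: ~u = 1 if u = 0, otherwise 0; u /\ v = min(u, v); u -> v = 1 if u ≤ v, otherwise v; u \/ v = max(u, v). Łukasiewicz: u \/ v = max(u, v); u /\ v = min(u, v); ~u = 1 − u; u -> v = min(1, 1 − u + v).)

-0.55

Gödel evaluation:
  ~b: Gödel ¬ of 0.45 = 0 (operand ≠ 0)
  ~b: Gödel ¬ of 0.45 = 0 (operand ≠ 0)
  (~b /\ a) = min(0, 0.36) = 0
  ~a: Gödel ¬ of 0.36 = 0 (operand ≠ 0)
  (b \/ b) = max(0.45, 0.45) = 0.45
  (~a \/ (b \/ b)) = max(0, 0.45) = 0.45
  ~(~a \/ (b \/ b)): Gödel ¬ of 0.45 = 0 (operand ≠ 0)
  ((~b /\ a) \/ ~(~a \/ (b \/ b))) = max(0, 0) = 0
  (~b \/ ((~b /\ a) \/ ~(~a \/ (b \/ b)))) = max(0, 0) = 0
  Gödel value = 0
Łukasiewicz evaluation:
  ~b: Łukasiewicz ¬ gives 1 − 0.45 = 0.55
  ~b: Łukasiewicz ¬ gives 1 − 0.45 = 0.55
  (~b /\ a) = min(0.55, 0.36) = 0.36
  ~a: Łukasiewicz ¬ gives 1 − 0.36 = 0.64
  (b \/ b) = max(0.45, 0.45) = 0.45
  (~a \/ (b \/ b)) = max(0.64, 0.45) = 0.64
  ~(~a \/ (b \/ b)): Łukasiewicz ¬ gives 1 − 0.64 = 0.36
  ((~b /\ a) \/ ~(~a \/ (b \/ b))) = max(0.36, 0.36) = 0.36
  (~b \/ ((~b /\ a) \/ ~(~a \/ (b \/ b)))) = max(0.55, 0.36) = 0.55
  Łukasiewicz value = 0.55
Difference: 0 − 0.55 = -0.55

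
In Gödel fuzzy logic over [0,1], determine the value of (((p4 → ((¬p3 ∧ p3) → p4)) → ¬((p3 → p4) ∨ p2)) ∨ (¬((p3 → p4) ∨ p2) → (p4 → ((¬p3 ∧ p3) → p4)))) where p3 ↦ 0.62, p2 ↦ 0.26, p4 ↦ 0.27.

1.00

¬p3: Gödel ¬ of 0.62 = 0 (operand ≠ 0)
(¬p3 ∧ p3) = min(0, 0.62) = 0
((¬p3 ∧ p3) → p4): 0 ≤ 0.27, so result = 1
(p4 → ((¬p3 ∧ p3) → p4)): 0.27 ≤ 1, so result = 1
(p3 → p4): 0.62 > 0.27, so result = 0.27
((p3 → p4) ∨ p2) = max(0.27, 0.26) = 0.27
¬((p3 → p4) ∨ p2): Gödel ¬ of 0.27 = 0 (operand ≠ 0)
((p4 → ((¬p3 ∧ p3) → p4)) → ¬((p3 → p4) ∨ p2)): 1 > 0, so result = 0
(p3 → p4): 0.62 > 0.27, so result = 0.27
((p3 → p4) ∨ p2) = max(0.27, 0.26) = 0.27
¬((p3 → p4) ∨ p2): Gödel ¬ of 0.27 = 0 (operand ≠ 0)
¬p3: Gödel ¬ of 0.62 = 0 (operand ≠ 0)
(¬p3 ∧ p3) = min(0, 0.62) = 0
((¬p3 ∧ p3) → p4): 0 ≤ 0.27, so result = 1
(p4 → ((¬p3 ∧ p3) → p4)): 0.27 ≤ 1, so result = 1
(¬((p3 → p4) ∨ p2) → (p4 → ((¬p3 ∧ p3) → p4))): 0 ≤ 1, so result = 1
(((p4 → ((¬p3 ∧ p3) → p4)) → ¬((p3 → p4) ∨ p2)) ∨ (¬((p3 → p4) ∨ p2) → (p4 → ((¬p3 ∧ p3) → p4)))) = max(0, 1) = 1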